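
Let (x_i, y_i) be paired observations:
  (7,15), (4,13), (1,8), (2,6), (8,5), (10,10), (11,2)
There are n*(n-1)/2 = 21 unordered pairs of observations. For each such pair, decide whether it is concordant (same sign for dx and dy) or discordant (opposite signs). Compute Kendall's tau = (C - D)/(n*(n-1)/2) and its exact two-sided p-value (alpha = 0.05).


Step 1: Enumerate the 21 unordered pairs (i,j) with i<j and classify each by sign(x_j-x_i) * sign(y_j-y_i).
  (1,2):dx=-3,dy=-2->C; (1,3):dx=-6,dy=-7->C; (1,4):dx=-5,dy=-9->C; (1,5):dx=+1,dy=-10->D
  (1,6):dx=+3,dy=-5->D; (1,7):dx=+4,dy=-13->D; (2,3):dx=-3,dy=-5->C; (2,4):dx=-2,dy=-7->C
  (2,5):dx=+4,dy=-8->D; (2,6):dx=+6,dy=-3->D; (2,7):dx=+7,dy=-11->D; (3,4):dx=+1,dy=-2->D
  (3,5):dx=+7,dy=-3->D; (3,6):dx=+9,dy=+2->C; (3,7):dx=+10,dy=-6->D; (4,5):dx=+6,dy=-1->D
  (4,6):dx=+8,dy=+4->C; (4,7):dx=+9,dy=-4->D; (5,6):dx=+2,dy=+5->C; (5,7):dx=+3,dy=-3->D
  (6,7):dx=+1,dy=-8->D
Step 2: C = 8, D = 13, total pairs = 21.
Step 3: tau = (C - D)/(n(n-1)/2) = (8 - 13)/21 = -0.238095.
Step 4: Exact two-sided p-value (enumerate n! = 5040 permutations of y under H0): p = 0.561905.
Step 5: alpha = 0.05. fail to reject H0.

tau_b = -0.2381 (C=8, D=13), p = 0.561905, fail to reject H0.


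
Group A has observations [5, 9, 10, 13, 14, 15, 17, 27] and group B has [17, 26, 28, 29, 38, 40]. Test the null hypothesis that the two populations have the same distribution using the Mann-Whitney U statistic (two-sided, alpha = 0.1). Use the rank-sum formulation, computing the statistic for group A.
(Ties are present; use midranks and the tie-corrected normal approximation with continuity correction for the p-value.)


Step 1: Combine and sort all 14 observations; assign midranks.
sorted (value, group): (5,X), (9,X), (10,X), (13,X), (14,X), (15,X), (17,X), (17,Y), (26,Y), (27,X), (28,Y), (29,Y), (38,Y), (40,Y)
ranks: 5->1, 9->2, 10->3, 13->4, 14->5, 15->6, 17->7.5, 17->7.5, 26->9, 27->10, 28->11, 29->12, 38->13, 40->14
Step 2: Rank sum for X: R1 = 1 + 2 + 3 + 4 + 5 + 6 + 7.5 + 10 = 38.5.
Step 3: U_X = R1 - n1(n1+1)/2 = 38.5 - 8*9/2 = 38.5 - 36 = 2.5.
       U_Y = n1*n2 - U_X = 48 - 2.5 = 45.5.
Step 4: Ties are present, so use the tie-corrected normal approximation (with continuity correction) for the p-value.
Step 5: p-value = 0.006646; compare to alpha = 0.1. reject H0.

U_X = 2.5, p = 0.006646, reject H0 at alpha = 0.1.


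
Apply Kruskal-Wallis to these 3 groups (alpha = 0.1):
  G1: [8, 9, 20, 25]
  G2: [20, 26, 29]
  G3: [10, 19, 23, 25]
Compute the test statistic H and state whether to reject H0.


Step 1: Combine all N = 11 observations and assign midranks.
sorted (value, group, rank): (8,G1,1), (9,G1,2), (10,G3,3), (19,G3,4), (20,G1,5.5), (20,G2,5.5), (23,G3,7), (25,G1,8.5), (25,G3,8.5), (26,G2,10), (29,G2,11)
Step 2: Sum ranks within each group.
R_1 = 17 (n_1 = 4)
R_2 = 26.5 (n_2 = 3)
R_3 = 22.5 (n_3 = 4)
Step 3: H = 12/(N(N+1)) * sum(R_i^2/n_i) - 3(N+1)
     = 12/(11*12) * (17^2/4 + 26.5^2/3 + 22.5^2/4) - 3*12
     = 0.090909 * 432.896 - 36
     = 3.354167.
Step 4: Ties present; correction factor C = 1 - 12/(11^3 - 11) = 0.990909. Corrected H = 3.354167 / 0.990909 = 3.384939.
Step 5: Under H0, H ~ chi^2(2); p-value = 0.184064.
Step 6: alpha = 0.1. fail to reject H0.

H = 3.3849, df = 2, p = 0.184064, fail to reject H0.


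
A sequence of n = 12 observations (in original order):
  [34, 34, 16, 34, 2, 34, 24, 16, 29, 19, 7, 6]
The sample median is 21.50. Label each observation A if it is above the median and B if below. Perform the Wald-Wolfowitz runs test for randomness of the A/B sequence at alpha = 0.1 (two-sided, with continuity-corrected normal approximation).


Step 1: Compute median = 21.50; label A = above, B = below.
Labels in order: AABABAABABBB  (n_A = 6, n_B = 6)
Step 2: Count runs R = 8.
Step 3: Under H0 (random ordering), E[R] = 2*n_A*n_B/(n_A+n_B) + 1 = 2*6*6/12 + 1 = 7.0000.
        Var[R] = 2*n_A*n_B*(2*n_A*n_B - n_A - n_B) / ((n_A+n_B)^2 * (n_A+n_B-1)) = 4320/1584 = 2.7273.
        SD[R] = 1.6514.
Step 4: Continuity-corrected z = (R - 0.5 - E[R]) / SD[R] = (8 - 0.5 - 7.0000) / 1.6514 = 0.3028.
Step 5: Two-sided p-value via normal approximation = 2*(1 - Phi(|z|)) = 0.762069.
Step 6: alpha = 0.1. fail to reject H0.

R = 8, z = 0.3028, p = 0.762069, fail to reject H0.


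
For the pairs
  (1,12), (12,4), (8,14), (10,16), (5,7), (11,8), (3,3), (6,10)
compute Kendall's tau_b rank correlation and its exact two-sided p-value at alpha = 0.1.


Step 1: Enumerate the 28 unordered pairs (i,j) with i<j and classify each by sign(x_j-x_i) * sign(y_j-y_i).
  (1,2):dx=+11,dy=-8->D; (1,3):dx=+7,dy=+2->C; (1,4):dx=+9,dy=+4->C; (1,5):dx=+4,dy=-5->D
  (1,6):dx=+10,dy=-4->D; (1,7):dx=+2,dy=-9->D; (1,8):dx=+5,dy=-2->D; (2,3):dx=-4,dy=+10->D
  (2,4):dx=-2,dy=+12->D; (2,5):dx=-7,dy=+3->D; (2,6):dx=-1,dy=+4->D; (2,7):dx=-9,dy=-1->C
  (2,8):dx=-6,dy=+6->D; (3,4):dx=+2,dy=+2->C; (3,5):dx=-3,dy=-7->C; (3,6):dx=+3,dy=-6->D
  (3,7):dx=-5,dy=-11->C; (3,8):dx=-2,dy=-4->C; (4,5):dx=-5,dy=-9->C; (4,6):dx=+1,dy=-8->D
  (4,7):dx=-7,dy=-13->C; (4,8):dx=-4,dy=-6->C; (5,6):dx=+6,dy=+1->C; (5,7):dx=-2,dy=-4->C
  (5,8):dx=+1,dy=+3->C; (6,7):dx=-8,dy=-5->C; (6,8):dx=-5,dy=+2->D; (7,8):dx=+3,dy=+7->C
Step 2: C = 15, D = 13, total pairs = 28.
Step 3: tau = (C - D)/(n(n-1)/2) = (15 - 13)/28 = 0.071429.
Step 4: Exact two-sided p-value (enumerate n! = 40320 permutations of y under H0): p = 0.904861.
Step 5: alpha = 0.1. fail to reject H0.

tau_b = 0.0714 (C=15, D=13), p = 0.904861, fail to reject H0.


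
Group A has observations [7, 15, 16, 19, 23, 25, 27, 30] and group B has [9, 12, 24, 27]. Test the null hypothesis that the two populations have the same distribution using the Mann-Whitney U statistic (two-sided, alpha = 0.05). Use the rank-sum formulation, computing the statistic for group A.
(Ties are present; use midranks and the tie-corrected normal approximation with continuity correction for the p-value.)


Step 1: Combine and sort all 12 observations; assign midranks.
sorted (value, group): (7,X), (9,Y), (12,Y), (15,X), (16,X), (19,X), (23,X), (24,Y), (25,X), (27,X), (27,Y), (30,X)
ranks: 7->1, 9->2, 12->3, 15->4, 16->5, 19->6, 23->7, 24->8, 25->9, 27->10.5, 27->10.5, 30->12
Step 2: Rank sum for X: R1 = 1 + 4 + 5 + 6 + 7 + 9 + 10.5 + 12 = 54.5.
Step 3: U_X = R1 - n1(n1+1)/2 = 54.5 - 8*9/2 = 54.5 - 36 = 18.5.
       U_Y = n1*n2 - U_X = 32 - 18.5 = 13.5.
Step 4: Ties are present, so use the tie-corrected normal approximation (with continuity correction) for the p-value.
Step 5: p-value = 0.733647; compare to alpha = 0.05. fail to reject H0.

U_X = 18.5, p = 0.733647, fail to reject H0 at alpha = 0.05.


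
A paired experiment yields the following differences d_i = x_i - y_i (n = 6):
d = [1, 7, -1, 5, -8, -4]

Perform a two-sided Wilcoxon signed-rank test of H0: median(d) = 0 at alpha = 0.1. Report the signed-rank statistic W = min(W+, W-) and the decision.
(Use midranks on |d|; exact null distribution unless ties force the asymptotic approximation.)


Step 1: Drop any zero differences (none here) and take |d_i|.
|d| = [1, 7, 1, 5, 8, 4]
Step 2: Midrank |d_i| (ties get averaged ranks).
ranks: |1|->1.5, |7|->5, |1|->1.5, |5|->4, |8|->6, |4|->3
Step 3: Attach original signs; sum ranks with positive sign and with negative sign.
W+ = 1.5 + 5 + 4 = 10.5
W- = 1.5 + 6 + 3 = 10.5
(Check: W+ + W- = 21 should equal n(n+1)/2 = 21.)
Step 4: Test statistic W = min(W+, W-) = 10.5.
Step 5: Ties in |d|, so use the tie-corrected normal approximation.
        E[W] = n(n+1)/4 = 6*7/4 = 10.5.
        Tie groups: |d|=1 (t=2); sum(t^3 - t) = 6.
        Var[W] = n(n+1)(2n+1)/24 - sum(t^3-t)/48 = 546/24 - 6/48 = 22.625.
        z = (W - E[W]) / sqrt(Var[W]) = (10.5 - 10.5) / 4.7566 = 0.0000.
        Two-sided p = 2*Phi(z) = 1.000000.
Step 6: alpha = 0.1. fail to reject H0.

W+ = 10.5, W- = 10.5, W = min = 10.5, p = 1.000000, fail to reject H0.


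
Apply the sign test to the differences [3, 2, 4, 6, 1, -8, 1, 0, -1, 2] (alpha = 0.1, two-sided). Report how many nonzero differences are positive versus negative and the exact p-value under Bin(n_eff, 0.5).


Step 1: Discard zero differences. Original n = 10; n_eff = number of nonzero differences = 9.
Nonzero differences (with sign): +3, +2, +4, +6, +1, -8, +1, -1, +2
Step 2: Count signs: positive = 7, negative = 2.
Step 3: Under H0: P(positive) = 0.5, so the number of positives S ~ Bin(9, 0.5).
Step 4: Two-sided exact p-value = sum of Bin(9,0.5) probabilities at or below the observed probability = 0.179688.
Step 5: alpha = 0.1. fail to reject H0.

n_eff = 9, pos = 7, neg = 2, p = 0.179688, fail to reject H0.


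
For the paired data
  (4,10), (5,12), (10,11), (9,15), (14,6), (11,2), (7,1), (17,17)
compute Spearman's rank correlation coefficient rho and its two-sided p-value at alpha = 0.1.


Step 1: Rank x and y separately (midranks; no ties here).
rank(x): 4->1, 5->2, 10->5, 9->4, 14->7, 11->6, 7->3, 17->8
rank(y): 10->4, 12->6, 11->5, 15->7, 6->3, 2->2, 1->1, 17->8
Step 2: d_i = R_x(i) - R_y(i); compute d_i^2.
  (1-4)^2=9, (2-6)^2=16, (5-5)^2=0, (4-7)^2=9, (7-3)^2=16, (6-2)^2=16, (3-1)^2=4, (8-8)^2=0
sum(d^2) = 70.
Step 3: rho = 1 - 6*70 / (8*(8^2 - 1)) = 1 - 420/504 = 0.166667.
Step 4: Under H0, t = rho * sqrt((n-2)/(1-rho^2)) = 0.4140 ~ t(6).
Step 5: Two-sided p-value from the t-distribution with 6 df = 0.693239.
Step 6: alpha = 0.1. fail to reject H0.

rho = 0.1667, p = 0.693239, fail to reject H0 at alpha = 0.1.


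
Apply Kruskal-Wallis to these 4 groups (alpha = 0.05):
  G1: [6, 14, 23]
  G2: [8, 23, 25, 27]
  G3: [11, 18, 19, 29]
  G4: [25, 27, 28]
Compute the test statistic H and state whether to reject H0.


Step 1: Combine all N = 14 observations and assign midranks.
sorted (value, group, rank): (6,G1,1), (8,G2,2), (11,G3,3), (14,G1,4), (18,G3,5), (19,G3,6), (23,G1,7.5), (23,G2,7.5), (25,G2,9.5), (25,G4,9.5), (27,G2,11.5), (27,G4,11.5), (28,G4,13), (29,G3,14)
Step 2: Sum ranks within each group.
R_1 = 12.5 (n_1 = 3)
R_2 = 30.5 (n_2 = 4)
R_3 = 28 (n_3 = 4)
R_4 = 34 (n_4 = 3)
Step 3: H = 12/(N(N+1)) * sum(R_i^2/n_i) - 3(N+1)
     = 12/(14*15) * (12.5^2/3 + 30.5^2/4 + 28^2/4 + 34^2/3) - 3*15
     = 0.057143 * 865.979 - 45
     = 4.484524.
Step 4: Ties present; correction factor C = 1 - 18/(14^3 - 14) = 0.993407. Corrected H = 4.484524 / 0.993407 = 4.514288.
Step 5: Under H0, H ~ chi^2(3); p-value = 0.211019.
Step 6: alpha = 0.05. fail to reject H0.

H = 4.5143, df = 3, p = 0.211019, fail to reject H0.


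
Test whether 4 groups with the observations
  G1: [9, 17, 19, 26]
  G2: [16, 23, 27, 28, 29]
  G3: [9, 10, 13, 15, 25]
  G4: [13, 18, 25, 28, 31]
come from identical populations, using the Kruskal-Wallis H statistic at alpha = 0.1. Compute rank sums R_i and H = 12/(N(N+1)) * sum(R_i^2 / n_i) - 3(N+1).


Step 1: Combine all N = 19 observations and assign midranks.
sorted (value, group, rank): (9,G1,1.5), (9,G3,1.5), (10,G3,3), (13,G3,4.5), (13,G4,4.5), (15,G3,6), (16,G2,7), (17,G1,8), (18,G4,9), (19,G1,10), (23,G2,11), (25,G3,12.5), (25,G4,12.5), (26,G1,14), (27,G2,15), (28,G2,16.5), (28,G4,16.5), (29,G2,18), (31,G4,19)
Step 2: Sum ranks within each group.
R_1 = 33.5 (n_1 = 4)
R_2 = 67.5 (n_2 = 5)
R_3 = 27.5 (n_3 = 5)
R_4 = 61.5 (n_4 = 5)
Step 3: H = 12/(N(N+1)) * sum(R_i^2/n_i) - 3(N+1)
     = 12/(19*20) * (33.5^2/4 + 67.5^2/5 + 27.5^2/5 + 61.5^2/5) - 3*20
     = 0.031579 * 2099.51 - 60
     = 6.300395.
Step 4: Ties present; correction factor C = 1 - 24/(19^3 - 19) = 0.996491. Corrected H = 6.300395 / 0.996491 = 6.322579.
Step 5: Under H0, H ~ chi^2(3); p-value = 0.096928.
Step 6: alpha = 0.1. reject H0.

H = 6.3226, df = 3, p = 0.096928, reject H0.


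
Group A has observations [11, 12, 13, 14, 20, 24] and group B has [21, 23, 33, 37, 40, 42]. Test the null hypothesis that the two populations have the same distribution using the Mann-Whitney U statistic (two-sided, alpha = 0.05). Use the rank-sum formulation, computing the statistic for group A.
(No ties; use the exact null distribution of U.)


Step 1: Combine and sort all 12 observations; assign midranks.
sorted (value, group): (11,X), (12,X), (13,X), (14,X), (20,X), (21,Y), (23,Y), (24,X), (33,Y), (37,Y), (40,Y), (42,Y)
ranks: 11->1, 12->2, 13->3, 14->4, 20->5, 21->6, 23->7, 24->8, 33->9, 37->10, 40->11, 42->12
Step 2: Rank sum for X: R1 = 1 + 2 + 3 + 4 + 5 + 8 = 23.
Step 3: U_X = R1 - n1(n1+1)/2 = 23 - 6*7/2 = 23 - 21 = 2.
       U_Y = n1*n2 - U_X = 36 - 2 = 34.
Step 4: No ties, so the exact null distribution of U (based on enumerating the C(12,6) = 924 equally likely rank assignments) gives the two-sided p-value.
Step 5: p-value = 0.008658; compare to alpha = 0.05. reject H0.

U_X = 2, p = 0.008658, reject H0 at alpha = 0.05.


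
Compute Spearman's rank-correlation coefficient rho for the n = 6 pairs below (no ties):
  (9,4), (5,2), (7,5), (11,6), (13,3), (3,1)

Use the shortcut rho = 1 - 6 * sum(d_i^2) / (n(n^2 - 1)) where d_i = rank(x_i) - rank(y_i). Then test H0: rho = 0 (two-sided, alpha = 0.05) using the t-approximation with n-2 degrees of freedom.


Step 1: Rank x and y separately (midranks; no ties here).
rank(x): 9->4, 5->2, 7->3, 11->5, 13->6, 3->1
rank(y): 4->4, 2->2, 5->5, 6->6, 3->3, 1->1
Step 2: d_i = R_x(i) - R_y(i); compute d_i^2.
  (4-4)^2=0, (2-2)^2=0, (3-5)^2=4, (5-6)^2=1, (6-3)^2=9, (1-1)^2=0
sum(d^2) = 14.
Step 3: rho = 1 - 6*14 / (6*(6^2 - 1)) = 1 - 84/210 = 0.600000.
Step 4: Under H0, t = rho * sqrt((n-2)/(1-rho^2)) = 1.5000 ~ t(4).
Step 5: Two-sided p-value from the t-distribution with 4 df = 0.208000.
Step 6: alpha = 0.05. fail to reject H0.

rho = 0.6000, p = 0.208000, fail to reject H0 at alpha = 0.05.


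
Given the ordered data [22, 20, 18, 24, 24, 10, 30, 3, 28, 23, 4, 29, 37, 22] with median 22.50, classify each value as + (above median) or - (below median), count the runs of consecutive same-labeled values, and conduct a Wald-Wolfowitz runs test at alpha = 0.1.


Step 1: Compute median = 22.50; label A = above, B = below.
Labels in order: BBBAABABAABAAB  (n_A = 7, n_B = 7)
Step 2: Count runs R = 9.
Step 3: Under H0 (random ordering), E[R] = 2*n_A*n_B/(n_A+n_B) + 1 = 2*7*7/14 + 1 = 8.0000.
        Var[R] = 2*n_A*n_B*(2*n_A*n_B - n_A - n_B) / ((n_A+n_B)^2 * (n_A+n_B-1)) = 8232/2548 = 3.2308.
        SD[R] = 1.7974.
Step 4: Continuity-corrected z = (R - 0.5 - E[R]) / SD[R] = (9 - 0.5 - 8.0000) / 1.7974 = 0.2782.
Step 5: Two-sided p-value via normal approximation = 2*(1 - Phi(|z|)) = 0.780879.
Step 6: alpha = 0.1. fail to reject H0.

R = 9, z = 0.2782, p = 0.780879, fail to reject H0.


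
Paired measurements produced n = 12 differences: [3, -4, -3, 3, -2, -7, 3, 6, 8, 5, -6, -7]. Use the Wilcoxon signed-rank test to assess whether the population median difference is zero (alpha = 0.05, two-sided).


Step 1: Drop any zero differences (none here) and take |d_i|.
|d| = [3, 4, 3, 3, 2, 7, 3, 6, 8, 5, 6, 7]
Step 2: Midrank |d_i| (ties get averaged ranks).
ranks: |3|->3.5, |4|->6, |3|->3.5, |3|->3.5, |2|->1, |7|->10.5, |3|->3.5, |6|->8.5, |8|->12, |5|->7, |6|->8.5, |7|->10.5
Step 3: Attach original signs; sum ranks with positive sign and with negative sign.
W+ = 3.5 + 3.5 + 3.5 + 8.5 + 12 + 7 = 38
W- = 6 + 3.5 + 1 + 10.5 + 8.5 + 10.5 = 40
(Check: W+ + W- = 78 should equal n(n+1)/2 = 78.)
Step 4: Test statistic W = min(W+, W-) = 38.
Step 5: Ties in |d|, so use the tie-corrected normal approximation.
        E[W] = n(n+1)/4 = 12*13/4 = 39.
        Tie groups: |d|=3 (t=4), |d|=6 (t=2), |d|=7 (t=2); sum(t^3 - t) = 72.
        Var[W] = n(n+1)(2n+1)/24 - sum(t^3-t)/48 = 3900/24 - 72/48 = 161.
        z = (W - E[W]) / sqrt(Var[W]) = (38 - 39) / 12.6886 = -0.0788.
        Two-sided p = 2*Phi(z) = 0.937183.
Step 6: alpha = 0.05. fail to reject H0.

W+ = 38, W- = 40, W = min = 38, p = 0.937183, fail to reject H0.


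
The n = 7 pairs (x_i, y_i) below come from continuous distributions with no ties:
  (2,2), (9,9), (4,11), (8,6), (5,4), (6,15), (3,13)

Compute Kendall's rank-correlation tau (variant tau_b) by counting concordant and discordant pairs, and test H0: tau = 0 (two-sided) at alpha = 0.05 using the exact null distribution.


Step 1: Enumerate the 21 unordered pairs (i,j) with i<j and classify each by sign(x_j-x_i) * sign(y_j-y_i).
  (1,2):dx=+7,dy=+7->C; (1,3):dx=+2,dy=+9->C; (1,4):dx=+6,dy=+4->C; (1,5):dx=+3,dy=+2->C
  (1,6):dx=+4,dy=+13->C; (1,7):dx=+1,dy=+11->C; (2,3):dx=-5,dy=+2->D; (2,4):dx=-1,dy=-3->C
  (2,5):dx=-4,dy=-5->C; (2,6):dx=-3,dy=+6->D; (2,7):dx=-6,dy=+4->D; (3,4):dx=+4,dy=-5->D
  (3,5):dx=+1,dy=-7->D; (3,6):dx=+2,dy=+4->C; (3,7):dx=-1,dy=+2->D; (4,5):dx=-3,dy=-2->C
  (4,6):dx=-2,dy=+9->D; (4,7):dx=-5,dy=+7->D; (5,6):dx=+1,dy=+11->C; (5,7):dx=-2,dy=+9->D
  (6,7):dx=-3,dy=-2->C
Step 2: C = 12, D = 9, total pairs = 21.
Step 3: tau = (C - D)/(n(n-1)/2) = (12 - 9)/21 = 0.142857.
Step 4: Exact two-sided p-value (enumerate n! = 5040 permutations of y under H0): p = 0.772619.
Step 5: alpha = 0.05. fail to reject H0.

tau_b = 0.1429 (C=12, D=9), p = 0.772619, fail to reject H0.


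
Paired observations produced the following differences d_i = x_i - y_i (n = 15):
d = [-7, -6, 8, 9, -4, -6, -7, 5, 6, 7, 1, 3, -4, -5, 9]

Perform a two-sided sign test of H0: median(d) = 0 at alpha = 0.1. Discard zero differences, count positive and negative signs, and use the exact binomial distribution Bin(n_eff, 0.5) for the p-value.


Step 1: Discard zero differences. Original n = 15; n_eff = number of nonzero differences = 15.
Nonzero differences (with sign): -7, -6, +8, +9, -4, -6, -7, +5, +6, +7, +1, +3, -4, -5, +9
Step 2: Count signs: positive = 8, negative = 7.
Step 3: Under H0: P(positive) = 0.5, so the number of positives S ~ Bin(15, 0.5).
Step 4: Two-sided exact p-value = sum of Bin(15,0.5) probabilities at or below the observed probability = 1.000000.
Step 5: alpha = 0.1. fail to reject H0.

n_eff = 15, pos = 8, neg = 7, p = 1.000000, fail to reject H0.


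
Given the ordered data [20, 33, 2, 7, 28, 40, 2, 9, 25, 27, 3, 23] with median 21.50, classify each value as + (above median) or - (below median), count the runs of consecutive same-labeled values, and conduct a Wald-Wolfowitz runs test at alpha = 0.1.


Step 1: Compute median = 21.50; label A = above, B = below.
Labels in order: BABBAABBAABA  (n_A = 6, n_B = 6)
Step 2: Count runs R = 8.
Step 3: Under H0 (random ordering), E[R] = 2*n_A*n_B/(n_A+n_B) + 1 = 2*6*6/12 + 1 = 7.0000.
        Var[R] = 2*n_A*n_B*(2*n_A*n_B - n_A - n_B) / ((n_A+n_B)^2 * (n_A+n_B-1)) = 4320/1584 = 2.7273.
        SD[R] = 1.6514.
Step 4: Continuity-corrected z = (R - 0.5 - E[R]) / SD[R] = (8 - 0.5 - 7.0000) / 1.6514 = 0.3028.
Step 5: Two-sided p-value via normal approximation = 2*(1 - Phi(|z|)) = 0.762069.
Step 6: alpha = 0.1. fail to reject H0.

R = 8, z = 0.3028, p = 0.762069, fail to reject H0.


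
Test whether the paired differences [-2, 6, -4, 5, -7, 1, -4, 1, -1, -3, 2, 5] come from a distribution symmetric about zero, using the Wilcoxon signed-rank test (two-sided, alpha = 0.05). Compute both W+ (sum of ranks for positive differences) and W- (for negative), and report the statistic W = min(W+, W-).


Step 1: Drop any zero differences (none here) and take |d_i|.
|d| = [2, 6, 4, 5, 7, 1, 4, 1, 1, 3, 2, 5]
Step 2: Midrank |d_i| (ties get averaged ranks).
ranks: |2|->4.5, |6|->11, |4|->7.5, |5|->9.5, |7|->12, |1|->2, |4|->7.5, |1|->2, |1|->2, |3|->6, |2|->4.5, |5|->9.5
Step 3: Attach original signs; sum ranks with positive sign and with negative sign.
W+ = 11 + 9.5 + 2 + 2 + 4.5 + 9.5 = 38.5
W- = 4.5 + 7.5 + 12 + 7.5 + 2 + 6 = 39.5
(Check: W+ + W- = 78 should equal n(n+1)/2 = 78.)
Step 4: Test statistic W = min(W+, W-) = 38.5.
Step 5: Ties in |d|, so use the tie-corrected normal approximation.
        E[W] = n(n+1)/4 = 12*13/4 = 39.
        Tie groups: |d|=1 (t=3), |d|=2 (t=2), |d|=4 (t=2), |d|=5 (t=2); sum(t^3 - t) = 42.
        Var[W] = n(n+1)(2n+1)/24 - sum(t^3-t)/48 = 3900/24 - 42/48 = 161.625.
        z = (W - E[W]) / sqrt(Var[W]) = (38.5 - 39) / 12.7132 = -0.0393.
        Two-sided p = 2*Phi(z) = 0.968628.
Step 6: alpha = 0.05. fail to reject H0.

W+ = 38.5, W- = 39.5, W = min = 38.5, p = 0.968628, fail to reject H0.


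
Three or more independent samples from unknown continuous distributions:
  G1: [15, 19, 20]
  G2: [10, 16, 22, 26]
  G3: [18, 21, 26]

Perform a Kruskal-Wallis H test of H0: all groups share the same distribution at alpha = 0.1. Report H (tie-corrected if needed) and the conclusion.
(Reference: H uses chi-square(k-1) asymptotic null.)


Step 1: Combine all N = 10 observations and assign midranks.
sorted (value, group, rank): (10,G2,1), (15,G1,2), (16,G2,3), (18,G3,4), (19,G1,5), (20,G1,6), (21,G3,7), (22,G2,8), (26,G2,9.5), (26,G3,9.5)
Step 2: Sum ranks within each group.
R_1 = 13 (n_1 = 3)
R_2 = 21.5 (n_2 = 4)
R_3 = 20.5 (n_3 = 3)
Step 3: H = 12/(N(N+1)) * sum(R_i^2/n_i) - 3(N+1)
     = 12/(10*11) * (13^2/3 + 21.5^2/4 + 20.5^2/3) - 3*11
     = 0.109091 * 311.979 - 33
     = 1.034091.
Step 4: Ties present; correction factor C = 1 - 6/(10^3 - 10) = 0.993939. Corrected H = 1.034091 / 0.993939 = 1.040396.
Step 5: Under H0, H ~ chi^2(2); p-value = 0.594403.
Step 6: alpha = 0.1. fail to reject H0.

H = 1.0404, df = 2, p = 0.594403, fail to reject H0.


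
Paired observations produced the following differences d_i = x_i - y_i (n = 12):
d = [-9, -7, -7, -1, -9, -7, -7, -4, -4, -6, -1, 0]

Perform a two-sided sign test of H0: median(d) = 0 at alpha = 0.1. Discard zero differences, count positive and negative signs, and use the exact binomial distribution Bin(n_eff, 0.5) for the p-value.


Step 1: Discard zero differences. Original n = 12; n_eff = number of nonzero differences = 11.
Nonzero differences (with sign): -9, -7, -7, -1, -9, -7, -7, -4, -4, -6, -1
Step 2: Count signs: positive = 0, negative = 11.
Step 3: Under H0: P(positive) = 0.5, so the number of positives S ~ Bin(11, 0.5).
Step 4: Two-sided exact p-value = sum of Bin(11,0.5) probabilities at or below the observed probability = 0.000977.
Step 5: alpha = 0.1. reject H0.

n_eff = 11, pos = 0, neg = 11, p = 0.000977, reject H0.


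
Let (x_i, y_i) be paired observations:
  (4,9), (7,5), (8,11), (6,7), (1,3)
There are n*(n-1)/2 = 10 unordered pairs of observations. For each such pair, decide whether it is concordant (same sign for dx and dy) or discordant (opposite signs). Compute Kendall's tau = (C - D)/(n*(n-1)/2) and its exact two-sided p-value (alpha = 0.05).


Step 1: Enumerate the 10 unordered pairs (i,j) with i<j and classify each by sign(x_j-x_i) * sign(y_j-y_i).
  (1,2):dx=+3,dy=-4->D; (1,3):dx=+4,dy=+2->C; (1,4):dx=+2,dy=-2->D; (1,5):dx=-3,dy=-6->C
  (2,3):dx=+1,dy=+6->C; (2,4):dx=-1,dy=+2->D; (2,5):dx=-6,dy=-2->C; (3,4):dx=-2,dy=-4->C
  (3,5):dx=-7,dy=-8->C; (4,5):dx=-5,dy=-4->C
Step 2: C = 7, D = 3, total pairs = 10.
Step 3: tau = (C - D)/(n(n-1)/2) = (7 - 3)/10 = 0.400000.
Step 4: Exact two-sided p-value (enumerate n! = 120 permutations of y under H0): p = 0.483333.
Step 5: alpha = 0.05. fail to reject H0.

tau_b = 0.4000 (C=7, D=3), p = 0.483333, fail to reject H0.


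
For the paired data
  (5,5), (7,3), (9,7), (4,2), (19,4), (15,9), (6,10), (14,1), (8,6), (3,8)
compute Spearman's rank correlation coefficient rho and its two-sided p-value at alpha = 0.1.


Step 1: Rank x and y separately (midranks; no ties here).
rank(x): 5->3, 7->5, 9->7, 4->2, 19->10, 15->9, 6->4, 14->8, 8->6, 3->1
rank(y): 5->5, 3->3, 7->7, 2->2, 4->4, 9->9, 10->10, 1->1, 6->6, 8->8
Step 2: d_i = R_x(i) - R_y(i); compute d_i^2.
  (3-5)^2=4, (5-3)^2=4, (7-7)^2=0, (2-2)^2=0, (10-4)^2=36, (9-9)^2=0, (4-10)^2=36, (8-1)^2=49, (6-6)^2=0, (1-8)^2=49
sum(d^2) = 178.
Step 3: rho = 1 - 6*178 / (10*(10^2 - 1)) = 1 - 1068/990 = -0.078788.
Step 4: Under H0, t = rho * sqrt((n-2)/(1-rho^2)) = -0.2235 ~ t(8).
Step 5: Two-sided p-value from the t-distribution with 8 df = 0.828717.
Step 6: alpha = 0.1. fail to reject H0.

rho = -0.0788, p = 0.828717, fail to reject H0 at alpha = 0.1.


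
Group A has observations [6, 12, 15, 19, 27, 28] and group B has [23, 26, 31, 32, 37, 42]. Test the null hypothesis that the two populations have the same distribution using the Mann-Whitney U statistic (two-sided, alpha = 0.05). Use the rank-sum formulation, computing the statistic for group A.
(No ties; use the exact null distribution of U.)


Step 1: Combine and sort all 12 observations; assign midranks.
sorted (value, group): (6,X), (12,X), (15,X), (19,X), (23,Y), (26,Y), (27,X), (28,X), (31,Y), (32,Y), (37,Y), (42,Y)
ranks: 6->1, 12->2, 15->3, 19->4, 23->5, 26->6, 27->7, 28->8, 31->9, 32->10, 37->11, 42->12
Step 2: Rank sum for X: R1 = 1 + 2 + 3 + 4 + 7 + 8 = 25.
Step 3: U_X = R1 - n1(n1+1)/2 = 25 - 6*7/2 = 25 - 21 = 4.
       U_Y = n1*n2 - U_X = 36 - 4 = 32.
Step 4: No ties, so the exact null distribution of U (based on enumerating the C(12,6) = 924 equally likely rank assignments) gives the two-sided p-value.
Step 5: p-value = 0.025974; compare to alpha = 0.05. reject H0.

U_X = 4, p = 0.025974, reject H0 at alpha = 0.05.


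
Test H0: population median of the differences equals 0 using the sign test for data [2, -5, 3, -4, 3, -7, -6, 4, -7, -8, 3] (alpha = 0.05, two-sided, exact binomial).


Step 1: Discard zero differences. Original n = 11; n_eff = number of nonzero differences = 11.
Nonzero differences (with sign): +2, -5, +3, -4, +3, -7, -6, +4, -7, -8, +3
Step 2: Count signs: positive = 5, negative = 6.
Step 3: Under H0: P(positive) = 0.5, so the number of positives S ~ Bin(11, 0.5).
Step 4: Two-sided exact p-value = sum of Bin(11,0.5) probabilities at or below the observed probability = 1.000000.
Step 5: alpha = 0.05. fail to reject H0.

n_eff = 11, pos = 5, neg = 6, p = 1.000000, fail to reject H0.


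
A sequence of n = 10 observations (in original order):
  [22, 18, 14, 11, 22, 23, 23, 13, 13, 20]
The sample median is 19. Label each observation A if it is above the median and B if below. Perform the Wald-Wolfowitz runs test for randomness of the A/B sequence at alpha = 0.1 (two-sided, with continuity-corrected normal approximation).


Step 1: Compute median = 19; label A = above, B = below.
Labels in order: ABBBAAABBA  (n_A = 5, n_B = 5)
Step 2: Count runs R = 5.
Step 3: Under H0 (random ordering), E[R] = 2*n_A*n_B/(n_A+n_B) + 1 = 2*5*5/10 + 1 = 6.0000.
        Var[R] = 2*n_A*n_B*(2*n_A*n_B - n_A - n_B) / ((n_A+n_B)^2 * (n_A+n_B-1)) = 2000/900 = 2.2222.
        SD[R] = 1.4907.
Step 4: Continuity-corrected z = (R + 0.5 - E[R]) / SD[R] = (5 + 0.5 - 6.0000) / 1.4907 = -0.3354.
Step 5: Two-sided p-value via normal approximation = 2*(1 - Phi(|z|)) = 0.737316.
Step 6: alpha = 0.1. fail to reject H0.

R = 5, z = -0.3354, p = 0.737316, fail to reject H0.


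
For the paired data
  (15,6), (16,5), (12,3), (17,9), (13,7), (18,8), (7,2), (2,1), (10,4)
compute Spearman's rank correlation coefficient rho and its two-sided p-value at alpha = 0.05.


Step 1: Rank x and y separately (midranks; no ties here).
rank(x): 15->6, 16->7, 12->4, 17->8, 13->5, 18->9, 7->2, 2->1, 10->3
rank(y): 6->6, 5->5, 3->3, 9->9, 7->7, 8->8, 2->2, 1->1, 4->4
Step 2: d_i = R_x(i) - R_y(i); compute d_i^2.
  (6-6)^2=0, (7-5)^2=4, (4-3)^2=1, (8-9)^2=1, (5-7)^2=4, (9-8)^2=1, (2-2)^2=0, (1-1)^2=0, (3-4)^2=1
sum(d^2) = 12.
Step 3: rho = 1 - 6*12 / (9*(9^2 - 1)) = 1 - 72/720 = 0.900000.
Step 4: Under H0, t = rho * sqrt((n-2)/(1-rho^2)) = 5.4628 ~ t(7).
Step 5: Two-sided p-value from the t-distribution with 7 df = 0.000943.
Step 6: alpha = 0.05. reject H0.

rho = 0.9000, p = 0.000943, reject H0 at alpha = 0.05.


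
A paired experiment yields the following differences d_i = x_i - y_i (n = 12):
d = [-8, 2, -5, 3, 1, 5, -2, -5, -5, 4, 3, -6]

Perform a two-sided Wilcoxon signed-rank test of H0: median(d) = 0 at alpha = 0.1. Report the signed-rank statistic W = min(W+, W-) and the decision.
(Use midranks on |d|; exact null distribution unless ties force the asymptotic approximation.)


Step 1: Drop any zero differences (none here) and take |d_i|.
|d| = [8, 2, 5, 3, 1, 5, 2, 5, 5, 4, 3, 6]
Step 2: Midrank |d_i| (ties get averaged ranks).
ranks: |8|->12, |2|->2.5, |5|->8.5, |3|->4.5, |1|->1, |5|->8.5, |2|->2.5, |5|->8.5, |5|->8.5, |4|->6, |3|->4.5, |6|->11
Step 3: Attach original signs; sum ranks with positive sign and with negative sign.
W+ = 2.5 + 4.5 + 1 + 8.5 + 6 + 4.5 = 27
W- = 12 + 8.5 + 2.5 + 8.5 + 8.5 + 11 = 51
(Check: W+ + W- = 78 should equal n(n+1)/2 = 78.)
Step 4: Test statistic W = min(W+, W-) = 27.
Step 5: Ties in |d|, so use the tie-corrected normal approximation.
        E[W] = n(n+1)/4 = 12*13/4 = 39.
        Tie groups: |d|=2 (t=2), |d|=3 (t=2), |d|=5 (t=4); sum(t^3 - t) = 72.
        Var[W] = n(n+1)(2n+1)/24 - sum(t^3-t)/48 = 3900/24 - 72/48 = 161.
        z = (W - E[W]) / sqrt(Var[W]) = (27 - 39) / 12.6886 = -0.9457.
        Two-sided p = 2*Phi(z) = 0.344285.
Step 6: alpha = 0.1. fail to reject H0.

W+ = 27, W- = 51, W = min = 27, p = 0.344285, fail to reject H0.


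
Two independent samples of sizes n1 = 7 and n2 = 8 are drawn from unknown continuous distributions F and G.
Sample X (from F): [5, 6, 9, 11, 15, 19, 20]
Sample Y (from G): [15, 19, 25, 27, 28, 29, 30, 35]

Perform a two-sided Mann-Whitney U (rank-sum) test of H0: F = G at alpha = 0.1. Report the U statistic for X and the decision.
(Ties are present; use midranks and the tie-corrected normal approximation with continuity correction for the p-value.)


Step 1: Combine and sort all 15 observations; assign midranks.
sorted (value, group): (5,X), (6,X), (9,X), (11,X), (15,X), (15,Y), (19,X), (19,Y), (20,X), (25,Y), (27,Y), (28,Y), (29,Y), (30,Y), (35,Y)
ranks: 5->1, 6->2, 9->3, 11->4, 15->5.5, 15->5.5, 19->7.5, 19->7.5, 20->9, 25->10, 27->11, 28->12, 29->13, 30->14, 35->15
Step 2: Rank sum for X: R1 = 1 + 2 + 3 + 4 + 5.5 + 7.5 + 9 = 32.
Step 3: U_X = R1 - n1(n1+1)/2 = 32 - 7*8/2 = 32 - 28 = 4.
       U_Y = n1*n2 - U_X = 56 - 4 = 52.
Step 4: Ties are present, so use the tie-corrected normal approximation (with continuity correction) for the p-value.
Step 5: p-value = 0.006441; compare to alpha = 0.1. reject H0.

U_X = 4, p = 0.006441, reject H0 at alpha = 0.1.


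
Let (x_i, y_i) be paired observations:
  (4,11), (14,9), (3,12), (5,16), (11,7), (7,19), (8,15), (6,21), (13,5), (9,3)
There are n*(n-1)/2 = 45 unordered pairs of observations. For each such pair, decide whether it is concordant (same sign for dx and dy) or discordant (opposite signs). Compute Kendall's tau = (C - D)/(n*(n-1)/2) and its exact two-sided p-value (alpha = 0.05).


Step 1: Enumerate the 45 unordered pairs (i,j) with i<j and classify each by sign(x_j-x_i) * sign(y_j-y_i).
  (1,2):dx=+10,dy=-2->D; (1,3):dx=-1,dy=+1->D; (1,4):dx=+1,dy=+5->C; (1,5):dx=+7,dy=-4->D
  (1,6):dx=+3,dy=+8->C; (1,7):dx=+4,dy=+4->C; (1,8):dx=+2,dy=+10->C; (1,9):dx=+9,dy=-6->D
  (1,10):dx=+5,dy=-8->D; (2,3):dx=-11,dy=+3->D; (2,4):dx=-9,dy=+7->D; (2,5):dx=-3,dy=-2->C
  (2,6):dx=-7,dy=+10->D; (2,7):dx=-6,dy=+6->D; (2,8):dx=-8,dy=+12->D; (2,9):dx=-1,dy=-4->C
  (2,10):dx=-5,dy=-6->C; (3,4):dx=+2,dy=+4->C; (3,5):dx=+8,dy=-5->D; (3,6):dx=+4,dy=+7->C
  (3,7):dx=+5,dy=+3->C; (3,8):dx=+3,dy=+9->C; (3,9):dx=+10,dy=-7->D; (3,10):dx=+6,dy=-9->D
  (4,5):dx=+6,dy=-9->D; (4,6):dx=+2,dy=+3->C; (4,7):dx=+3,dy=-1->D; (4,8):dx=+1,dy=+5->C
  (4,9):dx=+8,dy=-11->D; (4,10):dx=+4,dy=-13->D; (5,6):dx=-4,dy=+12->D; (5,7):dx=-3,dy=+8->D
  (5,8):dx=-5,dy=+14->D; (5,9):dx=+2,dy=-2->D; (5,10):dx=-2,dy=-4->C; (6,7):dx=+1,dy=-4->D
  (6,8):dx=-1,dy=+2->D; (6,9):dx=+6,dy=-14->D; (6,10):dx=+2,dy=-16->D; (7,8):dx=-2,dy=+6->D
  (7,9):dx=+5,dy=-10->D; (7,10):dx=+1,dy=-12->D; (8,9):dx=+7,dy=-16->D; (8,10):dx=+3,dy=-18->D
  (9,10):dx=-4,dy=-2->C
Step 2: C = 15, D = 30, total pairs = 45.
Step 3: tau = (C - D)/(n(n-1)/2) = (15 - 30)/45 = -0.333333.
Step 4: Exact two-sided p-value (enumerate n! = 3628800 permutations of y under H0): p = 0.216373.
Step 5: alpha = 0.05. fail to reject H0.

tau_b = -0.3333 (C=15, D=30), p = 0.216373, fail to reject H0.


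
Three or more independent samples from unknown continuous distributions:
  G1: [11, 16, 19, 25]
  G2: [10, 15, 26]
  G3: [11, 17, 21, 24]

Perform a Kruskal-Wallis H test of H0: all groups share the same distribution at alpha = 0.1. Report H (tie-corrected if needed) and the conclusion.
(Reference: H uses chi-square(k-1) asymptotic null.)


Step 1: Combine all N = 11 observations and assign midranks.
sorted (value, group, rank): (10,G2,1), (11,G1,2.5), (11,G3,2.5), (15,G2,4), (16,G1,5), (17,G3,6), (19,G1,7), (21,G3,8), (24,G3,9), (25,G1,10), (26,G2,11)
Step 2: Sum ranks within each group.
R_1 = 24.5 (n_1 = 4)
R_2 = 16 (n_2 = 3)
R_3 = 25.5 (n_3 = 4)
Step 3: H = 12/(N(N+1)) * sum(R_i^2/n_i) - 3(N+1)
     = 12/(11*12) * (24.5^2/4 + 16^2/3 + 25.5^2/4) - 3*12
     = 0.090909 * 397.958 - 36
     = 0.178030.
Step 4: Ties present; correction factor C = 1 - 6/(11^3 - 11) = 0.995455. Corrected H = 0.178030 / 0.995455 = 0.178843.
Step 5: Under H0, H ~ chi^2(2); p-value = 0.914460.
Step 6: alpha = 0.1. fail to reject H0.

H = 0.1788, df = 2, p = 0.914460, fail to reject H0.


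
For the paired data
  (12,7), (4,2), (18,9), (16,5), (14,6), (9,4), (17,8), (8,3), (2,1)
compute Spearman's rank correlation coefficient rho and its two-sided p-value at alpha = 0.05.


Step 1: Rank x and y separately (midranks; no ties here).
rank(x): 12->5, 4->2, 18->9, 16->7, 14->6, 9->4, 17->8, 8->3, 2->1
rank(y): 7->7, 2->2, 9->9, 5->5, 6->6, 4->4, 8->8, 3->3, 1->1
Step 2: d_i = R_x(i) - R_y(i); compute d_i^2.
  (5-7)^2=4, (2-2)^2=0, (9-9)^2=0, (7-5)^2=4, (6-6)^2=0, (4-4)^2=0, (8-8)^2=0, (3-3)^2=0, (1-1)^2=0
sum(d^2) = 8.
Step 3: rho = 1 - 6*8 / (9*(9^2 - 1)) = 1 - 48/720 = 0.933333.
Step 4: Under H0, t = rho * sqrt((n-2)/(1-rho^2)) = 6.8783 ~ t(7).
Step 5: Two-sided p-value from the t-distribution with 7 df = 0.000236.
Step 6: alpha = 0.05. reject H0.

rho = 0.9333, p = 0.000236, reject H0 at alpha = 0.05.


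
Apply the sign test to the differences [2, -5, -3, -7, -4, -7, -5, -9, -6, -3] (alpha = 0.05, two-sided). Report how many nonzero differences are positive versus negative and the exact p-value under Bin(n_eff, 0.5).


Step 1: Discard zero differences. Original n = 10; n_eff = number of nonzero differences = 10.
Nonzero differences (with sign): +2, -5, -3, -7, -4, -7, -5, -9, -6, -3
Step 2: Count signs: positive = 1, negative = 9.
Step 3: Under H0: P(positive) = 0.5, so the number of positives S ~ Bin(10, 0.5).
Step 4: Two-sided exact p-value = sum of Bin(10,0.5) probabilities at or below the observed probability = 0.021484.
Step 5: alpha = 0.05. reject H0.

n_eff = 10, pos = 1, neg = 9, p = 0.021484, reject H0.


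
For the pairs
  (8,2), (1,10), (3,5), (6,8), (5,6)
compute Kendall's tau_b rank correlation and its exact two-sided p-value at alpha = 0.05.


Step 1: Enumerate the 10 unordered pairs (i,j) with i<j and classify each by sign(x_j-x_i) * sign(y_j-y_i).
  (1,2):dx=-7,dy=+8->D; (1,3):dx=-5,dy=+3->D; (1,4):dx=-2,dy=+6->D; (1,5):dx=-3,dy=+4->D
  (2,3):dx=+2,dy=-5->D; (2,4):dx=+5,dy=-2->D; (2,5):dx=+4,dy=-4->D; (3,4):dx=+3,dy=+3->C
  (3,5):dx=+2,dy=+1->C; (4,5):dx=-1,dy=-2->C
Step 2: C = 3, D = 7, total pairs = 10.
Step 3: tau = (C - D)/(n(n-1)/2) = (3 - 7)/10 = -0.400000.
Step 4: Exact two-sided p-value (enumerate n! = 120 permutations of y under H0): p = 0.483333.
Step 5: alpha = 0.05. fail to reject H0.

tau_b = -0.4000 (C=3, D=7), p = 0.483333, fail to reject H0.


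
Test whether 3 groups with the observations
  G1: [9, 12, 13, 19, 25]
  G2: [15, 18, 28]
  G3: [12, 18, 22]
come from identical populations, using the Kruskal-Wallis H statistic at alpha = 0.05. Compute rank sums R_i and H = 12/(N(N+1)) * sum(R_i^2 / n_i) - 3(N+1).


Step 1: Combine all N = 11 observations and assign midranks.
sorted (value, group, rank): (9,G1,1), (12,G1,2.5), (12,G3,2.5), (13,G1,4), (15,G2,5), (18,G2,6.5), (18,G3,6.5), (19,G1,8), (22,G3,9), (25,G1,10), (28,G2,11)
Step 2: Sum ranks within each group.
R_1 = 25.5 (n_1 = 5)
R_2 = 22.5 (n_2 = 3)
R_3 = 18 (n_3 = 3)
Step 3: H = 12/(N(N+1)) * sum(R_i^2/n_i) - 3(N+1)
     = 12/(11*12) * (25.5^2/5 + 22.5^2/3 + 18^2/3) - 3*12
     = 0.090909 * 406.8 - 36
     = 0.981818.
Step 4: Ties present; correction factor C = 1 - 12/(11^3 - 11) = 0.990909. Corrected H = 0.981818 / 0.990909 = 0.990826.
Step 5: Under H0, H ~ chi^2(2); p-value = 0.609319.
Step 6: alpha = 0.05. fail to reject H0.

H = 0.9908, df = 2, p = 0.609319, fail to reject H0.


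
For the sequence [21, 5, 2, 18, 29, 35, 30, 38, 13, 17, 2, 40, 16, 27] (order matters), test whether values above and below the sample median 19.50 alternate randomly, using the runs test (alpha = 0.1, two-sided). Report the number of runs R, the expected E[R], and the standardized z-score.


Step 1: Compute median = 19.50; label A = above, B = below.
Labels in order: ABBBAAAABBBABA  (n_A = 7, n_B = 7)
Step 2: Count runs R = 7.
Step 3: Under H0 (random ordering), E[R] = 2*n_A*n_B/(n_A+n_B) + 1 = 2*7*7/14 + 1 = 8.0000.
        Var[R] = 2*n_A*n_B*(2*n_A*n_B - n_A - n_B) / ((n_A+n_B)^2 * (n_A+n_B-1)) = 8232/2548 = 3.2308.
        SD[R] = 1.7974.
Step 4: Continuity-corrected z = (R + 0.5 - E[R]) / SD[R] = (7 + 0.5 - 8.0000) / 1.7974 = -0.2782.
Step 5: Two-sided p-value via normal approximation = 2*(1 - Phi(|z|)) = 0.780879.
Step 6: alpha = 0.1. fail to reject H0.

R = 7, z = -0.2782, p = 0.780879, fail to reject H0.


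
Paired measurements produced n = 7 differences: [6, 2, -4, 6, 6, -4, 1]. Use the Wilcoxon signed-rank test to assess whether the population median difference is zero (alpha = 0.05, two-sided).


Step 1: Drop any zero differences (none here) and take |d_i|.
|d| = [6, 2, 4, 6, 6, 4, 1]
Step 2: Midrank |d_i| (ties get averaged ranks).
ranks: |6|->6, |2|->2, |4|->3.5, |6|->6, |6|->6, |4|->3.5, |1|->1
Step 3: Attach original signs; sum ranks with positive sign and with negative sign.
W+ = 6 + 2 + 6 + 6 + 1 = 21
W- = 3.5 + 3.5 = 7
(Check: W+ + W- = 28 should equal n(n+1)/2 = 28.)
Step 4: Test statistic W = min(W+, W-) = 7.
Step 5: Ties in |d|, so use the tie-corrected normal approximation.
        E[W] = n(n+1)/4 = 7*8/4 = 14.
        Tie groups: |d|=4 (t=2), |d|=6 (t=3); sum(t^3 - t) = 30.
        Var[W] = n(n+1)(2n+1)/24 - sum(t^3-t)/48 = 840/24 - 30/48 = 34.375.
        z = (W - E[W]) / sqrt(Var[W]) = (7 - 14) / 5.8630 = -1.1939.
        Two-sided p = 2*Phi(z) = 0.232508.
Step 6: alpha = 0.05. fail to reject H0.

W+ = 21, W- = 7, W = min = 7, p = 0.232508, fail to reject H0.


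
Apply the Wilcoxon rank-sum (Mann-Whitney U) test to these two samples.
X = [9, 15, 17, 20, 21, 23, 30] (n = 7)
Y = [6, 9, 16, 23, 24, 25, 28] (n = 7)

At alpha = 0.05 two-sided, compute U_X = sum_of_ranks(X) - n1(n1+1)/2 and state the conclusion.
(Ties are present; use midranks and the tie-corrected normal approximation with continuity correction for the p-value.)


Step 1: Combine and sort all 14 observations; assign midranks.
sorted (value, group): (6,Y), (9,X), (9,Y), (15,X), (16,Y), (17,X), (20,X), (21,X), (23,X), (23,Y), (24,Y), (25,Y), (28,Y), (30,X)
ranks: 6->1, 9->2.5, 9->2.5, 15->4, 16->5, 17->6, 20->7, 21->8, 23->9.5, 23->9.5, 24->11, 25->12, 28->13, 30->14
Step 2: Rank sum for X: R1 = 2.5 + 4 + 6 + 7 + 8 + 9.5 + 14 = 51.
Step 3: U_X = R1 - n1(n1+1)/2 = 51 - 7*8/2 = 51 - 28 = 23.
       U_Y = n1*n2 - U_X = 49 - 23 = 26.
Step 4: Ties are present, so use the tie-corrected normal approximation (with continuity correction) for the p-value.
Step 5: p-value = 0.898104; compare to alpha = 0.05. fail to reject H0.

U_X = 23, p = 0.898104, fail to reject H0 at alpha = 0.05.


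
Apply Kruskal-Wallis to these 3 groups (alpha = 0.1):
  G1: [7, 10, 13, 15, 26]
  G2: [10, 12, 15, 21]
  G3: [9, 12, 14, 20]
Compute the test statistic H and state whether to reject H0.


Step 1: Combine all N = 13 observations and assign midranks.
sorted (value, group, rank): (7,G1,1), (9,G3,2), (10,G1,3.5), (10,G2,3.5), (12,G2,5.5), (12,G3,5.5), (13,G1,7), (14,G3,8), (15,G1,9.5), (15,G2,9.5), (20,G3,11), (21,G2,12), (26,G1,13)
Step 2: Sum ranks within each group.
R_1 = 34 (n_1 = 5)
R_2 = 30.5 (n_2 = 4)
R_3 = 26.5 (n_3 = 4)
Step 3: H = 12/(N(N+1)) * sum(R_i^2/n_i) - 3(N+1)
     = 12/(13*14) * (34^2/5 + 30.5^2/4 + 26.5^2/4) - 3*14
     = 0.065934 * 639.325 - 42
     = 0.153297.
Step 4: Ties present; correction factor C = 1 - 18/(13^3 - 13) = 0.991758. Corrected H = 0.153297 / 0.991758 = 0.154571.
Step 5: Under H0, H ~ chi^2(2); p-value = 0.925626.
Step 6: alpha = 0.1. fail to reject H0.

H = 0.1546, df = 2, p = 0.925626, fail to reject H0.


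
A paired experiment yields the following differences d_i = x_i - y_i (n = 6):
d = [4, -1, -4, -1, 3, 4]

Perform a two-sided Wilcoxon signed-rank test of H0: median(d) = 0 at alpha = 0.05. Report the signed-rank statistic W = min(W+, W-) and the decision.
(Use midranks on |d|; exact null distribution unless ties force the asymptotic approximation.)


Step 1: Drop any zero differences (none here) and take |d_i|.
|d| = [4, 1, 4, 1, 3, 4]
Step 2: Midrank |d_i| (ties get averaged ranks).
ranks: |4|->5, |1|->1.5, |4|->5, |1|->1.5, |3|->3, |4|->5
Step 3: Attach original signs; sum ranks with positive sign and with negative sign.
W+ = 5 + 3 + 5 = 13
W- = 1.5 + 5 + 1.5 = 8
(Check: W+ + W- = 21 should equal n(n+1)/2 = 21.)
Step 4: Test statistic W = min(W+, W-) = 8.
Step 5: Ties in |d|, so use the tie-corrected normal approximation.
        E[W] = n(n+1)/4 = 6*7/4 = 10.5.
        Tie groups: |d|=1 (t=2), |d|=4 (t=3); sum(t^3 - t) = 30.
        Var[W] = n(n+1)(2n+1)/24 - sum(t^3-t)/48 = 546/24 - 30/48 = 22.125.
        z = (W - E[W]) / sqrt(Var[W]) = (8 - 10.5) / 4.7037 = -0.5315.
        Two-sided p = 2*Phi(z) = 0.595076.
Step 6: alpha = 0.05. fail to reject H0.

W+ = 13, W- = 8, W = min = 8, p = 0.595076, fail to reject H0.
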